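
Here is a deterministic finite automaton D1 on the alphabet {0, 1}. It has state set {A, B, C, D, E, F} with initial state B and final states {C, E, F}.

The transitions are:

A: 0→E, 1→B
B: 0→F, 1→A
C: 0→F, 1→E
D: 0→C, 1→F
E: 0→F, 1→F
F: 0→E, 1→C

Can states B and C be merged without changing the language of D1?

No

First remove the unreachable states {D}; 5 states remain.
Initial partition by acceptance: {C,E,F} | {A,B}.
No further refinement is possible. Final partition (2 blocks): {C,E,F} | {A,B}.
B and C end up in different blocks, so they are distinguishable. For instance, the string 'ε' is accepted from only C.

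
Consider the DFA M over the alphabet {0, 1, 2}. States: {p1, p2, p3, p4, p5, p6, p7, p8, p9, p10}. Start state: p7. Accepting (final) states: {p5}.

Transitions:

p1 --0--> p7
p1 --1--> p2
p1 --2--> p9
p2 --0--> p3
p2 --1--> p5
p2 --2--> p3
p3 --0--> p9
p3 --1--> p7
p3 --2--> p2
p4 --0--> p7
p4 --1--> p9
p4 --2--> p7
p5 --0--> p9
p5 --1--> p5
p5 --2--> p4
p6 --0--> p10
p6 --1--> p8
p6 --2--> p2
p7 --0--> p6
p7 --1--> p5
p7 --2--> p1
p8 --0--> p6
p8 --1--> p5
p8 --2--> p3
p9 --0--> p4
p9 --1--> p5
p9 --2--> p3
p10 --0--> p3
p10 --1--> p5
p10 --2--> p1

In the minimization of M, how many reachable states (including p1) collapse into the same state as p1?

4

Every state is reachable, so we keep all 10.
P0 = {p5} | {p1,p2,p3,p4,p6,p7,p8,p9,p10}.
Refine {p1,p2,p3,p4,p6,p7,p8,p9,p10} on symbol 1: members go to different blocks, giving {p2,p7,p8,p9,p10} and {p1,p3,p4,p6}.
The partition is now stable with 3 blocks: {p5} | {p2,p7,p8,p9,p10} | {p1,p3,p4,p6}.
The equivalence class containing p1 is {p1,p3,p4,p6}, of size 4.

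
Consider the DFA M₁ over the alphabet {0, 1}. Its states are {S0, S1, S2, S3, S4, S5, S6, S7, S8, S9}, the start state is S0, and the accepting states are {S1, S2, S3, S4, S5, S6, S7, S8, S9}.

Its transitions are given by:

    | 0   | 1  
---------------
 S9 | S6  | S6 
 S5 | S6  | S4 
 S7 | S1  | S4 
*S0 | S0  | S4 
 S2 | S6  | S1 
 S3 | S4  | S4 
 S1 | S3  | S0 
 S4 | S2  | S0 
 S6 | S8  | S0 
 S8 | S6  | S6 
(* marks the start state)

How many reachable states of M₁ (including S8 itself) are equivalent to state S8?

3

States {S5,S7,S9} cannot be reached from the start state, so discard them.
P0 = {S1,S2,S3,S4,S6,S8} | {S0}.
Refine {S1,S2,S3,S4,S6,S8} on symbol 1: members go to different blocks, giving {S1,S4,S6} and {S2,S3,S8}.
Stable partition: {S1,S4,S6} | {S0} | {S2,S3,S8} — 3 equivalence classes.
State S8 belongs to the block {S2,S3,S8}, which has 3 states.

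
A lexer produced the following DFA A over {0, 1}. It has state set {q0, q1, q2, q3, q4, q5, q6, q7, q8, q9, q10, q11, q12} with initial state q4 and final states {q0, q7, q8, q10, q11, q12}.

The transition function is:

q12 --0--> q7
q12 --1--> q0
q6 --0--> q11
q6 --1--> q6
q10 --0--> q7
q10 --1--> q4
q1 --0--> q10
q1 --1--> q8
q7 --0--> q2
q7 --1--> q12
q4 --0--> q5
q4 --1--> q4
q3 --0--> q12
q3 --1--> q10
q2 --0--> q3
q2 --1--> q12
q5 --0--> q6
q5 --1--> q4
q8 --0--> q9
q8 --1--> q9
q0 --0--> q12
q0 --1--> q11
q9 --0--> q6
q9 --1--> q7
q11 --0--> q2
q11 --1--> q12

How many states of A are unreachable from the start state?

BFS from q4 reaches {q0, q2, q3, q4, q5, q6, q7, q10, q11, q12}; the 3 state(s) q1, q8, q9 are never visited.

3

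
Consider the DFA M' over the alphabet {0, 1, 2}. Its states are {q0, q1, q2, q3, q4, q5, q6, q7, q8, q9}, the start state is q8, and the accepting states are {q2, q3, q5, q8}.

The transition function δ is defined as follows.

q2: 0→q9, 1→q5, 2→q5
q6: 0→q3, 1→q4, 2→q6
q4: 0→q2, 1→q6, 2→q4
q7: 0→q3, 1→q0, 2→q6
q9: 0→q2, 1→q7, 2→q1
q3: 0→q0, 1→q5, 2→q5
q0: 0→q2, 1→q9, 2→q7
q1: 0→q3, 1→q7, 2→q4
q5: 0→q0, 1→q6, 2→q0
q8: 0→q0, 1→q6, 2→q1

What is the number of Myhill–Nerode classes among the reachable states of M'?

Every state is reachable, so we keep all 10.
Start with accepting vs non-accepting: {q2,q3,q5,q8} | {q0,q1,q4,q6,q7,q9}.
On input 1, block {q2,q3,q5,q8} splits into {q2,q3} and {q5,q8}.
No further refinement is possible. Final partition (3 blocks): {q2,q3} | {q0,q1,q4,q6,q7,q9} | {q5,q8}.

3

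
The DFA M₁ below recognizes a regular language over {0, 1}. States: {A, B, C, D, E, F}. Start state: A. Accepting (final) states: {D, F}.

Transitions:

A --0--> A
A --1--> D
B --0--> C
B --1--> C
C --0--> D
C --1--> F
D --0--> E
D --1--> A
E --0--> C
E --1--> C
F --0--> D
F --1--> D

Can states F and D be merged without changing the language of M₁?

No

States {B} cannot be reached from the start state, so discard them.
P0 = {D,F} | {A,C,E}.
On input 0, block {D,F} splits into {D} and {F}.
Refine {A,C,E} on symbol 0: members go to different blocks, giving {A,E} and {C}.
Refine {A,E} on symbol 0: members go to different blocks, giving {A} and {E}.
The partition is now stable with 5 blocks: {D} | {A} | {F} | {C} | {E}.
F and D end up in different blocks, so they are distinguishable. For instance, the string '0' is accepted from only F.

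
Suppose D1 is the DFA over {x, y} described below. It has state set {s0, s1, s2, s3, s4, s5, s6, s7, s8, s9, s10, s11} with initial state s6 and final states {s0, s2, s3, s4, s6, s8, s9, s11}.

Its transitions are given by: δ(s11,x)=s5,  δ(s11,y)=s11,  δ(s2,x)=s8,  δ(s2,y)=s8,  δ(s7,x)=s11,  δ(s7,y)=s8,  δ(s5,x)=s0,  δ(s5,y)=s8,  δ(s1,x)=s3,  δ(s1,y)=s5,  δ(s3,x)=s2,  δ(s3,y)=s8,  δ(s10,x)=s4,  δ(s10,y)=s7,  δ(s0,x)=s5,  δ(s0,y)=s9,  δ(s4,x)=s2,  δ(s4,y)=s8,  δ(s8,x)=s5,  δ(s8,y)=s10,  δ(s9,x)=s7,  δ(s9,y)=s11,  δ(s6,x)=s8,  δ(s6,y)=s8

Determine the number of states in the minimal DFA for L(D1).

First remove the unreachable states {s1,s3}; 10 states remain.
P0 = {s0,s2,s4,s6,s8,s9,s11} | {s5,s7,s10}.
Refine {s0,s2,s4,s6,s8,s9,s11} on symbol x: members go to different blocks, giving {s0,s8,s9,s11} and {s2,s4,s6}.
Split {s0,s8,s9,s11} by δ(·,y) → {s0,s9,s11} and {s8}.
Refine {s5,s7,s10} on symbol x: members go to different blocks, giving {s5,s7} and {s10}.
On input x, block {s2,s4,s6} splits into {s2,s6} and {s4}.
The partition is now stable with 6 blocks: {s0,s9,s11} | {s5,s7} | {s2,s6} | {s8} | {s10} | {s4}.

6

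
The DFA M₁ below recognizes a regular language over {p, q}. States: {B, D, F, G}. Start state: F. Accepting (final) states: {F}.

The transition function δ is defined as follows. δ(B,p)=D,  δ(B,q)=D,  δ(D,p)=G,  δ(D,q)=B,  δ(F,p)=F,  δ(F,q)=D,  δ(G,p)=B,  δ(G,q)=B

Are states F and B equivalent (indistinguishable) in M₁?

No

Every state is reachable, so we keep all 4.
Initial partition by acceptance: {F} | {B,D,G}.
No further refinement is possible. Final partition (2 blocks): {F} | {B,D,G}.
F and B end up in different blocks, so they are distinguishable. For instance, the string 'ε' is accepted from only F.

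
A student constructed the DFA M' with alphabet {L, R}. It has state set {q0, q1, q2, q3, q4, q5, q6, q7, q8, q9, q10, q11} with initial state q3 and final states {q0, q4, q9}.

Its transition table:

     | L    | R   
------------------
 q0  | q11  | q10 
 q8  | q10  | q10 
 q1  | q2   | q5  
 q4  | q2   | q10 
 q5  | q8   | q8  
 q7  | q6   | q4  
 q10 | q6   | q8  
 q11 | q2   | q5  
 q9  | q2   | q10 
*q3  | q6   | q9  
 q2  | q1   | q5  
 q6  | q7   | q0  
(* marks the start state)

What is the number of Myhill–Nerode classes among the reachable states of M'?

6

Every state is reachable, so we keep all 12.
Start with accepting vs non-accepting: {q0,q4,q9} | {q1,q2,q3,q5,q6,q7,q8,q10,q11}.
On input R, block {q1,q2,q3,q5,q6,q7,q8,q10,q11} splits into {q1,q2,q5,q8,q10,q11} and {q3,q6,q7}.
Refine {q1,q2,q5,q8,q10,q11} on symbol L: members go to different blocks, giving {q1,q2,q5,q8,q11} and {q10}.
Split {q1,q2,q5,q8,q11} by δ(·,L) → {q1,q2,q5,q11} and {q8}.
Refine {q1,q2,q5,q11} on symbol L: members go to different blocks, giving {q1,q2,q11} and {q5}.
Stable partition: {q0,q4,q9} | {q1,q2,q11} | {q3,q6,q7} | {q10} | {q8} | {q5} — 6 equivalence classes.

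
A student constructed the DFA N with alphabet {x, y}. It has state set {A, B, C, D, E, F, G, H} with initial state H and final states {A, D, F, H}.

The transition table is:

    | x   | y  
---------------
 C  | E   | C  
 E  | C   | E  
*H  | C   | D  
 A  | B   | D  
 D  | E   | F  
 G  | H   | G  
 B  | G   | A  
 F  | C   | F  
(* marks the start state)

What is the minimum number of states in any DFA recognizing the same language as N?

2

States {A,B,G} cannot be reached from the start state, so discard them.
P0 = {D,F,H} | {C,E}.
The partition is now stable with 2 blocks: {D,F,H} | {C,E}.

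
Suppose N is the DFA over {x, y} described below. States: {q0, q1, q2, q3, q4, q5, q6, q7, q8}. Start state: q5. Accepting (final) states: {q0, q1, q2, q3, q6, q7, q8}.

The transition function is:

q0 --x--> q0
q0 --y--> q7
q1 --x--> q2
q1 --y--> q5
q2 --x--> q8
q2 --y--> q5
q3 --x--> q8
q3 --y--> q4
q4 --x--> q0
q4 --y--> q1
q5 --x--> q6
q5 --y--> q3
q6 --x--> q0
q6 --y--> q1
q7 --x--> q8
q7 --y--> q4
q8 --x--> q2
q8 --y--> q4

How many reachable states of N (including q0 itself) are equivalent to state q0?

P0 = {q0,q1,q2,q3,q6,q7,q8} | {q4,q5}.
Split {q0,q1,q2,q3,q6,q7,q8} by δ(·,y) → {q1,q2,q3,q7,q8} and {q0,q6}.
The partition is now stable with 3 blocks: {q1,q2,q3,q7,q8} | {q4,q5} | {q0,q6}.
State q0 belongs to the block {q0,q6}, which has 2 states.

2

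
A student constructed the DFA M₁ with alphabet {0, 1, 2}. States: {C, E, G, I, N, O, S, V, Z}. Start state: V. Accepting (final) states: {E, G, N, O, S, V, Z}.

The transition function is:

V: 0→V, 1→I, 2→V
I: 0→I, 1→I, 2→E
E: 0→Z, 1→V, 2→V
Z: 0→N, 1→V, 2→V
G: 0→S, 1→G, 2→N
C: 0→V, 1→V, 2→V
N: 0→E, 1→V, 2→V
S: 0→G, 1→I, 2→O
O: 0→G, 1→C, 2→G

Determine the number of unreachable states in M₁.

No path from V leads to C, G, O, S; the other 5 states are all reachable.

4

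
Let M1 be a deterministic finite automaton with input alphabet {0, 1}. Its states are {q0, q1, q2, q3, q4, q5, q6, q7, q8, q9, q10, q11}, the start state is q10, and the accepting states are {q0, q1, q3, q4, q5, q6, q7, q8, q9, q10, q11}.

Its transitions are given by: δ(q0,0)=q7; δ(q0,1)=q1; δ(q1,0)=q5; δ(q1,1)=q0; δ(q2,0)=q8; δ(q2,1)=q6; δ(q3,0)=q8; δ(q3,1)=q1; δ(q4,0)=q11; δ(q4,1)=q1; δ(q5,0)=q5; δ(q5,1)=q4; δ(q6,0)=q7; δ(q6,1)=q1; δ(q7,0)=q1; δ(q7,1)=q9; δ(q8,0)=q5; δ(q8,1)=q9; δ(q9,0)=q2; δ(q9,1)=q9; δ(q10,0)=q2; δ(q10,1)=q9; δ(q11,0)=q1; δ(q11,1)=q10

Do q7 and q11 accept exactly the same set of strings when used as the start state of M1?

States {q3} cannot be reached from the start state, so discard them.
P0 = {q0,q1,q4,q5,q6,q7,q8,q9,q10,q11} | {q2}.
Refine {q0,q1,q4,q5,q6,q7,q8,q9,q10,q11} on symbol 0: members go to different blocks, giving {q0,q1,q4,q5,q6,q7,q8,q11} and {q9,q10}.
Refine {q0,q1,q4,q5,q6,q7,q8,q11} on symbol 1: members go to different blocks, giving {q0,q1,q4,q5,q6} and {q7,q8,q11}.
On input 0, block {q0,q1,q4,q5,q6} splits into {q0,q4,q6} and {q1,q5}.
No further refinement is possible. Final partition (5 blocks): {q0,q4,q6} | {q2} | {q9,q10} | {q7,q8,q11} | {q1,q5}.
q7 and q11 lie in the same block of the stable partition, so they are equivalent — no string distinguishes them.

Yes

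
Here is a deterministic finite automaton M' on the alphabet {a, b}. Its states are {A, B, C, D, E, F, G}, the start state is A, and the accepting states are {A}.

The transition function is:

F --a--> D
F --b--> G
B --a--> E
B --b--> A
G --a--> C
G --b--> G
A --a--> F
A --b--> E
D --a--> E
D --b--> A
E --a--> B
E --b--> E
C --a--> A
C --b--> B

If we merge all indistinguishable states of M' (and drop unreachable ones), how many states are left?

6

Start with accepting vs non-accepting: {A} | {B,C,D,E,F,G}.
Refine {B,C,D,E,F,G} on symbol a: members go to different blocks, giving {B,D,E,F,G} and {C}.
Refine {B,D,E,F,G} on symbol a: members go to different blocks, giving {B,D,E,F} and {G}.
Split {B,D,E,F} by δ(·,b) → {B,D} and {E} and {F}.
The partition is now stable with 6 blocks: {A} | {B,D} | {C} | {G} | {E} | {F}.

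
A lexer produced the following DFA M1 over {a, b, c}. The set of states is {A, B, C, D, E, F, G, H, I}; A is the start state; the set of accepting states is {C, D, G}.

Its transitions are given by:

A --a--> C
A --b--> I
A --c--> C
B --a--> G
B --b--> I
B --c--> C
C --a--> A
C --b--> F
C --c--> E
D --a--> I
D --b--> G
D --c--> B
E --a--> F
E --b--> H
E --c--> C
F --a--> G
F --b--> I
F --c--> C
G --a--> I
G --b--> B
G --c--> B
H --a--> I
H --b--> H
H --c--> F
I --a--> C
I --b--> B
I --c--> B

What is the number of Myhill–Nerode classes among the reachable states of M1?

States {D} cannot be reached from the start state, so discard them.
P0 = {C,G} | {A,B,E,F,H,I}.
On input a, block {A,B,E,F,H,I} splits into {A,B,F,I} and {E,H}.
Refine {C,G} on symbol c: members go to different blocks, giving {C} and {G}.
Split {A,B,F,I} by δ(·,a) → {A,I} and {B,F}.
Refine {A,I} on symbol b: members go to different blocks, giving {A} and {I}.
Split {E,H} by δ(·,a) → {E} and {H}.
No further refinement is possible. Final partition (7 blocks): {C} | {A} | {E} | {G} | {B,F} | {I} | {H}.

7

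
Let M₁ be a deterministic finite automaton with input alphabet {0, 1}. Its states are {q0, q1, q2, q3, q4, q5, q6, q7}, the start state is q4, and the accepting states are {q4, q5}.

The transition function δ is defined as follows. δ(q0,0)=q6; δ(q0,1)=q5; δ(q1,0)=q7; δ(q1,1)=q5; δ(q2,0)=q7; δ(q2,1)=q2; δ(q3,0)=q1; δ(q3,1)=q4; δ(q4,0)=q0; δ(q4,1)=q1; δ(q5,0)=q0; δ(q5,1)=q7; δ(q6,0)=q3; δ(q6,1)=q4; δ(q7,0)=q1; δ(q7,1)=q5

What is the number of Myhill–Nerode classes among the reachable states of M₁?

2

Reachable states from the start: {q0,q1,q3,q4,q5,q6,q7}. Unreachable: {q2} — drop them.
Initial partition by acceptance: {q4,q5} | {q0,q1,q3,q6,q7}.
The partition is now stable with 2 blocks: {q4,q5} | {q0,q1,q3,q6,q7}.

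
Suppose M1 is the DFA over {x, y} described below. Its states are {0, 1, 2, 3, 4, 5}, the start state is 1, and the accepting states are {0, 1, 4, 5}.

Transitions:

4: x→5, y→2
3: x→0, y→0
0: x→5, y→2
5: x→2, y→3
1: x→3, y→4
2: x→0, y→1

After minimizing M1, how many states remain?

Every state is reachable, so we keep all 6.
Start with accepting vs non-accepting: {0,1,4,5} | {2,3}.
On input x, block {0,1,4,5} splits into {0,4} and {1,5}.
Split {2,3} by δ(·,y) → {2} and {3}.
On input x, block {1,5} splits into {1} and {5}.
Stable partition: {0,4} | {2} | {1} | {3} | {5} — 5 equivalence classes.

5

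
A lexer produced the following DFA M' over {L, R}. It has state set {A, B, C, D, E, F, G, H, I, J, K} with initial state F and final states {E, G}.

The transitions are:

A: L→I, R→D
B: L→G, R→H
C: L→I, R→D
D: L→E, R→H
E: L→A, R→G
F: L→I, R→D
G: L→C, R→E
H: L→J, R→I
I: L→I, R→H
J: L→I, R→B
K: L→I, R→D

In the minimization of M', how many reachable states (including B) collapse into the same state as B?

States {K} cannot be reached from the start state, so discard them.
P0 = {E,G} | {A,B,C,D,F,H,I,J}.
Refine {A,B,C,D,F,H,I,J} on symbol L: members go to different blocks, giving {A,C,F,H,I,J} and {B,D}.
Refine {A,C,F,H,I,J} on symbol R: members go to different blocks, giving {A,C,F,J} and {H,I}.
Refine {H,I} on symbol L: members go to different blocks, giving {H} and {I}.
No further refinement is possible. Final partition (5 blocks): {E,G} | {A,C,F,J} | {B,D} | {H} | {I}.
State B belongs to the block {B,D}, which has 2 states.

2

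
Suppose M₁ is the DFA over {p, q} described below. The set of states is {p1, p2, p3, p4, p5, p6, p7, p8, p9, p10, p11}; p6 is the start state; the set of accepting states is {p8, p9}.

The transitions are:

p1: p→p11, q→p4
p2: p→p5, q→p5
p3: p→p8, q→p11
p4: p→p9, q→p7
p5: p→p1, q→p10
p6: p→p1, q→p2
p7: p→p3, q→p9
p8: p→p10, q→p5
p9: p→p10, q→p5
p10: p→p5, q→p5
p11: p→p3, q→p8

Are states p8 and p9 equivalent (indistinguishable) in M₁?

Initial partition by acceptance: {p8,p9} | {p1,p2,p3,p4,p5,p6,p7,p10,p11}.
Split {p1,p2,p3,p4,p5,p6,p7,p10,p11} by δ(·,p) → {p1,p2,p5,p6,p7,p10,p11} and {p3,p4}.
Refine {p1,p2,p5,p6,p7,p10,p11} on symbol p: members go to different blocks, giving {p1,p2,p5,p6,p10} and {p7,p11}.
Refine {p1,p2,p5,p6,p10} on symbol p: members go to different blocks, giving {p2,p5,p6,p10} and {p1}.
Refine {p2,p5,p6,p10} on symbol p: members go to different blocks, giving {p2,p10} and {p5,p6}.
No further refinement is possible. Final partition (6 blocks): {p8,p9} | {p2,p10} | {p3,p4} | {p7,p11} | {p1} | {p5,p6}.
p8 and p9 lie in the same block of the stable partition, so they are equivalent — no string distinguishes them.

Yes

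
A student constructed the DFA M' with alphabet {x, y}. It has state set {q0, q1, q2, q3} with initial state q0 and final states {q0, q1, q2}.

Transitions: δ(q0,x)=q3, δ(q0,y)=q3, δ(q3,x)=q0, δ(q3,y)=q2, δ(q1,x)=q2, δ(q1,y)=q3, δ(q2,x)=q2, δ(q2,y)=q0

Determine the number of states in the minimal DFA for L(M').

Reachable states from the start: {q0,q2,q3}. Unreachable: {q1} — drop them.
Initial partition by acceptance: {q0,q2} | {q3}.
Split {q0,q2} by δ(·,x) → {q0} and {q2}.
No further refinement is possible. Final partition (3 blocks): {q0} | {q3} | {q2}.

3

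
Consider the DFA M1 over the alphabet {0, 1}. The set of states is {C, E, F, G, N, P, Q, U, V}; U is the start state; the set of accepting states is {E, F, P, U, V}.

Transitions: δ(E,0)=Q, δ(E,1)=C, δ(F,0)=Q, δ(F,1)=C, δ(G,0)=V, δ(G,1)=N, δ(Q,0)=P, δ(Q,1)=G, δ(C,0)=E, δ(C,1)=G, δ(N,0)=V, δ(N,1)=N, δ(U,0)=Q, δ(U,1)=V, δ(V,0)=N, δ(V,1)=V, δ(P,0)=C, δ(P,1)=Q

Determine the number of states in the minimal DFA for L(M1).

5

States {F} cannot be reached from the start state, so discard them.
P0 = {E,P,U,V} | {C,G,N,Q}.
Split {E,P,U,V} by δ(·,1) → {E,P} and {U,V}.
Split {C,G,N,Q} by δ(·,0) → {G,N} and {C,Q}.
On input 0, block {U,V} splits into {U} and {V}.
Stable partition: {E,P} | {G,N} | {U} | {C,Q} | {V} — 5 equivalence classes.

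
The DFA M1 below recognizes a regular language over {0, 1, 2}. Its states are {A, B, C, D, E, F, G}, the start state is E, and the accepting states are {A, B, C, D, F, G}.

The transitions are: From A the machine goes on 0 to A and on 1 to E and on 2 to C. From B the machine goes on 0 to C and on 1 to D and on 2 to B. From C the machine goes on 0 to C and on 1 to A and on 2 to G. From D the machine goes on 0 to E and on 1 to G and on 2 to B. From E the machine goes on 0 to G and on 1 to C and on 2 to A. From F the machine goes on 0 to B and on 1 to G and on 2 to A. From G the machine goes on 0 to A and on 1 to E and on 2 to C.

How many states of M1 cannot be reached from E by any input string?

3

BFS from E reaches {A, C, E, G}; the 3 state(s) B, D, F are never visited.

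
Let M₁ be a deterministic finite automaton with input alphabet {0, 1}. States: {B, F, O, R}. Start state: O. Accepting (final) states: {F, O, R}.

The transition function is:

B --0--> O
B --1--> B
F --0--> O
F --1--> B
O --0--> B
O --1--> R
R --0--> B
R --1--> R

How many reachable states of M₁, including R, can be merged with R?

2

Reachable states from the start: {B,O,R}. Unreachable: {F} — drop them.
P0 = {O,R} | {B}.
No further refinement is possible. Final partition (2 blocks): {O,R} | {B}.
State R belongs to the block {O,R}, which has 2 states.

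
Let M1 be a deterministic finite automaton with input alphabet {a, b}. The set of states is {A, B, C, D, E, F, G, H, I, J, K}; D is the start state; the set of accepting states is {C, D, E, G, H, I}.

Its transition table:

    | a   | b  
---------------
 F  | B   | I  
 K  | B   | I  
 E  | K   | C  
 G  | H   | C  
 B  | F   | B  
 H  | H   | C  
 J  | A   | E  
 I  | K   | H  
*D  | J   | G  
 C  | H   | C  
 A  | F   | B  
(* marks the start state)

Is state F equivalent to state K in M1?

Every state is reachable, so we keep all 11.
Initial partition by acceptance: {C,D,E,G,H,I} | {A,B,F,J,K}.
On input a, block {C,D,E,G,H,I} splits into {C,G,H} and {D,E,I}.
On input b, block {A,B,F,J,K} splits into {F,J,K} and {A,B}.
No further refinement is possible. Final partition (4 blocks): {C,G,H} | {F,J,K} | {D,E,I} | {A,B}.
F and K lie in the same block of the stable partition, so they are equivalent — no string distinguishes them.

Yes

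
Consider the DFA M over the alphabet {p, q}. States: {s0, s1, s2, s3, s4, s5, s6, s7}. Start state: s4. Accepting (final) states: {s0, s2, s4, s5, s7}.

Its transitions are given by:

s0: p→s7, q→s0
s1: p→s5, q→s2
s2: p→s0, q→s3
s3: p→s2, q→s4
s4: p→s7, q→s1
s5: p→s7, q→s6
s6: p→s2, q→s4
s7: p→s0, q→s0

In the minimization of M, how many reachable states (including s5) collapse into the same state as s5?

3

All states are reachable from the start state.
Start with accepting vs non-accepting: {s0,s2,s4,s5,s7} | {s1,s3,s6}.
Split {s0,s2,s4,s5,s7} by δ(·,q) → {s2,s4,s5} and {s0,s7}.
No further refinement is possible. Final partition (3 blocks): {s2,s4,s5} | {s1,s3,s6} | {s0,s7}.
State s5 belongs to the block {s2,s4,s5}, which has 3 states.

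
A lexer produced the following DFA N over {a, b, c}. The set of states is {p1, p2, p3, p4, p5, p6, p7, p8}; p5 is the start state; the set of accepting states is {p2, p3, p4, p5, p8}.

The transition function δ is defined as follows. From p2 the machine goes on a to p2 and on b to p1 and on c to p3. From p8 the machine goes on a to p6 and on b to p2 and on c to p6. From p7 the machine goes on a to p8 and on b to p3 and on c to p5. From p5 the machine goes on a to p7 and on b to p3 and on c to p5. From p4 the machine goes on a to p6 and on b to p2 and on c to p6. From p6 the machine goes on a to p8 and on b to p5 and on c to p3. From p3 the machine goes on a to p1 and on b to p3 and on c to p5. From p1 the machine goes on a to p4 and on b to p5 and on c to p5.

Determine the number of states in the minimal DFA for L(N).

All states are reachable from the start state.
P0 = {p2,p3,p4,p5,p8} | {p1,p6,p7}.
Split {p2,p3,p4,p5,p8} by δ(·,a) → {p3,p4,p5,p8} and {p2}.
On input b, block {p3,p4,p5,p8} splits into {p3,p5} and {p4,p8}.
No further refinement is possible. Final partition (4 blocks): {p3,p5} | {p1,p6,p7} | {p2} | {p4,p8}.

4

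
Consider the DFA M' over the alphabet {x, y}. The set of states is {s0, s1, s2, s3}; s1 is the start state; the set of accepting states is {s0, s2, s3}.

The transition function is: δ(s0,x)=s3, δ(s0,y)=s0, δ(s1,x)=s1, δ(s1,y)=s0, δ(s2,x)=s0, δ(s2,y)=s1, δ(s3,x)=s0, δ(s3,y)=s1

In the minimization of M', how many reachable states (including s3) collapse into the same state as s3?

1

States {s2} cannot be reached from the start state, so discard them.
Start with accepting vs non-accepting: {s0,s3} | {s1}.
Split {s0,s3} by δ(·,y) → {s0} and {s3}.
Stable partition: {s0} | {s1} | {s3} — 3 equivalence classes.
State s3 belongs to the block {s3}, which has 1 states.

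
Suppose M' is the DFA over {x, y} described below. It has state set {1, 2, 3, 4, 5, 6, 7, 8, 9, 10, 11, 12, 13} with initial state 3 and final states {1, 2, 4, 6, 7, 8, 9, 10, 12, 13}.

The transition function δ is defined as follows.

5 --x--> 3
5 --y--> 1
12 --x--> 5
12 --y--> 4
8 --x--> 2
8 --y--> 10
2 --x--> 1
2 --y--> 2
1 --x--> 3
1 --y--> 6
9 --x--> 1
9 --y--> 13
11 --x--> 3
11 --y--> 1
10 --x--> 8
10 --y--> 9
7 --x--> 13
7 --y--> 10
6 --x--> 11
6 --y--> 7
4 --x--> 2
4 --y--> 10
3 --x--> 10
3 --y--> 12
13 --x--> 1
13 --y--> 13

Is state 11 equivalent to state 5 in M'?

Yes

Every state is reachable, so we keep all 13.
Initial partition by acceptance: {1,2,4,6,7,8,9,10,12,13} | {3,5,11}.
Refine {1,2,4,6,7,8,9,10,12,13} on symbol x: members go to different blocks, giving {2,4,7,8,9,10,13} and {1,6,12}.
Refine {2,4,7,8,9,10,13} on symbol x: members go to different blocks, giving {4,7,8,10} and {2,9,13}.
Split {4,7,8,10} by δ(·,x) → {4,7,8} and {10}.
On input x, block {3,5,11} splits into {5,11} and {3}.
On input x, block {1,6,12} splits into {6,12} and {1}.
No further refinement is possible. Final partition (7 blocks): {4,7,8} | {5,11} | {6,12} | {2,9,13} | {10} | {3} | {1}.
11 and 5 lie in the same block of the stable partition, so they are equivalent — no string distinguishes them.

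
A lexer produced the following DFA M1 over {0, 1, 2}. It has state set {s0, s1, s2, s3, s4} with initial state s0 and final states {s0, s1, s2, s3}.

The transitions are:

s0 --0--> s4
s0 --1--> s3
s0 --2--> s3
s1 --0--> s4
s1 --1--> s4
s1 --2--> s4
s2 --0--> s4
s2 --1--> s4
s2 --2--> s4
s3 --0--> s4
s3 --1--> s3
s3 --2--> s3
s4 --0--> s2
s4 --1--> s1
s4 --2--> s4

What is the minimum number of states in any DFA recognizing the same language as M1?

Every state is reachable, so we keep all 5.
Start with accepting vs non-accepting: {s0,s1,s2,s3} | {s4}.
Refine {s0,s1,s2,s3} on symbol 1: members go to different blocks, giving {s0,s3} and {s1,s2}.
The partition is now stable with 3 blocks: {s0,s3} | {s4} | {s1,s2}.

3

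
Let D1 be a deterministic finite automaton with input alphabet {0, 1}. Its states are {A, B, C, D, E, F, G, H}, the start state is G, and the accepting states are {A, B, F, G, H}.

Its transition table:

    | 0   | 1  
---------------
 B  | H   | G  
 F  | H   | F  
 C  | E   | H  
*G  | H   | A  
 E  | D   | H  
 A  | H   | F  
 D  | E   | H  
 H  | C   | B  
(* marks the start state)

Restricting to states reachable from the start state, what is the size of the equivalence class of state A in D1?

Start with accepting vs non-accepting: {A,B,F,G,H} | {C,D,E}.
Split {A,B,F,G,H} by δ(·,0) → {A,B,F,G} and {H}.
No further refinement is possible. Final partition (3 blocks): {A,B,F,G} | {C,D,E} | {H}.
State A belongs to the block {A,B,F,G}, which has 4 states.

4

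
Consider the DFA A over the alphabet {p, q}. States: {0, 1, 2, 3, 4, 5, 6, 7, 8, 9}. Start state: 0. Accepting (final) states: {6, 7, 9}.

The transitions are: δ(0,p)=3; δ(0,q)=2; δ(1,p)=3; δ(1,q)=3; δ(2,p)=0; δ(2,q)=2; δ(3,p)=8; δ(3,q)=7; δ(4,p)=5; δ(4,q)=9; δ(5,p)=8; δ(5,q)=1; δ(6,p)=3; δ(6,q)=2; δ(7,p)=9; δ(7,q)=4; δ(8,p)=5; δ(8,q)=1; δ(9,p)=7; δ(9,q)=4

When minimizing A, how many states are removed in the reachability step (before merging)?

1

Starting at 0 and following transitions, the reachable set is {0, 1, 2, 3, 4, 5, 7, 8, 9}. That leaves 6 unreachable — 1 in total.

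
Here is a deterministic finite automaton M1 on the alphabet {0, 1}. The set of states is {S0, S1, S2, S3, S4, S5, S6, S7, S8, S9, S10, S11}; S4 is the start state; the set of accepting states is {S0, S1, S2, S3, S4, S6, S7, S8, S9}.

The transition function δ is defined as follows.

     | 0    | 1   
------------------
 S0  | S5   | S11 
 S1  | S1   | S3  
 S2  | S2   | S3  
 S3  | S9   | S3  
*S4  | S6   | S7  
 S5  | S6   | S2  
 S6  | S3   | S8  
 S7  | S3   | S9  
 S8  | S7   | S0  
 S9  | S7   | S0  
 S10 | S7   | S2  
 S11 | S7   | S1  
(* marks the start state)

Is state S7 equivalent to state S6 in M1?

Yes

States {S10} cannot be reached from the start state, so discard them.
P0 = {S0,S1,S2,S3,S4,S6,S7,S8,S9} | {S5,S11}.
Refine {S0,S1,S2,S3,S4,S6,S7,S8,S9} on symbol 0: members go to different blocks, giving {S1,S2,S3,S4,S6,S7,S8,S9} and {S0}.
Refine {S1,S2,S3,S4,S6,S7,S8,S9} on symbol 1: members go to different blocks, giving {S1,S2,S3,S4,S6,S7} and {S8,S9}.
Refine {S1,S2,S3,S4,S6,S7} on symbol 0: members go to different blocks, giving {S1,S2,S4,S6,S7} and {S3}.
On input 0, block {S1,S2,S4,S6,S7} splits into {S1,S2,S4} and {S6,S7}.
Refine {S1,S2,S4} on symbol 0: members go to different blocks, giving {S1,S2} and {S4}.
Stable partition: {S1,S2} | {S5,S11} | {S0} | {S8,S9} | {S3} | {S6,S7} | {S4} — 7 equivalence classes.
S7 and S6 lie in the same block of the stable partition, so they are equivalent — no string distinguishes them.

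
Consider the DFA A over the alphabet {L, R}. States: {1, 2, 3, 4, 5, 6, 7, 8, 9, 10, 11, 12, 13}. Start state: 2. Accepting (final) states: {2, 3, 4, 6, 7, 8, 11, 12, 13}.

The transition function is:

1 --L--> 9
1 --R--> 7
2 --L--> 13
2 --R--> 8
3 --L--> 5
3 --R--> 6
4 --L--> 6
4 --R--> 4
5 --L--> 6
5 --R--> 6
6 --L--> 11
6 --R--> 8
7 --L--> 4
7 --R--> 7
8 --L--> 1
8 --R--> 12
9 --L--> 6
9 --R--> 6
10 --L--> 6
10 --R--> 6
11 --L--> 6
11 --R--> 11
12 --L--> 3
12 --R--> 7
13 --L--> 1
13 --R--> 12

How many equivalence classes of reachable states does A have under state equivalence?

Reachable states from the start: {1,2,3,4,5,6,7,8,9,11,12,13}. Unreachable: {10} — drop them.
Start with accepting vs non-accepting: {2,3,4,6,7,8,11,12,13} | {1,5,9}.
On input L, block {2,3,4,6,7,8,11,12,13} splits into {2,4,6,7,11,12} and {3,8,13}.
On input L, block {2,4,6,7,11,12} splits into {4,6,7,11} and {2,12}.
Refine {4,6,7,11} on symbol R: members go to different blocks, giving {4,7,11} and {6}.
On input L, block {4,7,11} splits into {4,11} and {7}.
On input L, block {1,5,9} splits into {5,9} and {1}.
Refine {3,8,13} on symbol L: members go to different blocks, giving {8,13} and {3}.
Refine {2,12} on symbol L: members go to different blocks, giving {2} and {12}.
The partition is now stable with 9 blocks: {4,11} | {5,9} | {8,13} | {2} | {6} | {7} | {1} | {3} | {12}.

9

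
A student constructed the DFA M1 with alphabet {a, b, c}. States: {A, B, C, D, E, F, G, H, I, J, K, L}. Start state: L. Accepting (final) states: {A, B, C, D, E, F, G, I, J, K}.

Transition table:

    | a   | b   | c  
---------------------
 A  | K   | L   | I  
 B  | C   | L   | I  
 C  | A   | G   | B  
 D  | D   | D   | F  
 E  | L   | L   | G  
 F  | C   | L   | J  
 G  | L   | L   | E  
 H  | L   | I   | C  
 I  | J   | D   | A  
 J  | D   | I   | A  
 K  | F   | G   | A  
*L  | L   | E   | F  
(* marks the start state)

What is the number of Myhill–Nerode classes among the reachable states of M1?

5

Reachable states from the start: {A,B,C,D,E,F,G,I,J,K,L}. Unreachable: {H} — drop them.
Start with accepting vs non-accepting: {A,B,C,D,E,F,G,I,J,K} | {L}.
On input a, block {A,B,C,D,E,F,G,I,J,K} splits into {A,B,C,D,F,I,J,K} and {E,G}.
Split {A,B,C,D,F,I,J,K} by δ(·,b) → {A,B,F} and {D,I,J} and {C,K}.
Stable partition: {A,B,F} | {L} | {E,G} | {D,I,J} | {C,K} — 5 equivalence classes.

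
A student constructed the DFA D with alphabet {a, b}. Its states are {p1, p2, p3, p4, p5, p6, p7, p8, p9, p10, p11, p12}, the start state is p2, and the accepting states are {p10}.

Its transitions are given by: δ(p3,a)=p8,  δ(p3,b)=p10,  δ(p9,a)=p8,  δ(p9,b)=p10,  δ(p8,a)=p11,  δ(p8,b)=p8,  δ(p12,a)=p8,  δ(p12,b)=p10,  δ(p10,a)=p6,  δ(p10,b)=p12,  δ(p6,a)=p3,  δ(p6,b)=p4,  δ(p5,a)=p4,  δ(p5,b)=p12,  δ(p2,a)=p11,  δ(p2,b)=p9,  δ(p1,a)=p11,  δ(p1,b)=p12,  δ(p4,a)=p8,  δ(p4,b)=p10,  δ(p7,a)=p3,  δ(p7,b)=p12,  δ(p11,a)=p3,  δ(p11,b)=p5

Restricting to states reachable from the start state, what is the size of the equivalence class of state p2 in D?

States {p1,p7} cannot be reached from the start state, so discard them.
Initial partition by acceptance: {p10} | {p2,p3,p4,p5,p6,p8,p9,p11,p12}.
Split {p2,p3,p4,p5,p6,p8,p9,p11,p12} by δ(·,b) → {p2,p5,p6,p8,p11} and {p3,p4,p9,p12}.
Split {p2,p5,p6,p8,p11} by δ(·,a) → {p5,p6,p11} and {p2,p8}.
On input b, block {p5,p6,p11} splits into {p5,p6} and {p11}.
Split {p2,p8} by δ(·,b) → {p2} and {p8}.
The partition is now stable with 6 blocks: {p10} | {p5,p6} | {p3,p4,p9,p12} | {p2} | {p11} | {p8}.
State p2 belongs to the block {p2}, which has 1 states.

1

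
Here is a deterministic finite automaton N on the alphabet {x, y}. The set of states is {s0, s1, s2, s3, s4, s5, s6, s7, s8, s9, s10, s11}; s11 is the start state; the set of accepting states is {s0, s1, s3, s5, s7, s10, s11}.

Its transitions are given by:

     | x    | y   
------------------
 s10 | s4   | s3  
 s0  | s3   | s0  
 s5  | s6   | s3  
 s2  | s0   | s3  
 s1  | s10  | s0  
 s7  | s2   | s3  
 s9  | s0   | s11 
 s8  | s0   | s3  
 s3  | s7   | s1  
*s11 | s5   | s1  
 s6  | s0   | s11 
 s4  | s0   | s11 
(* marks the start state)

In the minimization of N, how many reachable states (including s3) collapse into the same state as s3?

Reachable states from the start: {s0,s1,s2,s3,s4,s5,s6,s7,s10,s11}. Unreachable: {s8,s9} — drop them.
P0 = {s0,s1,s3,s5,s7,s10,s11} | {s2,s4,s6}.
Refine {s0,s1,s3,s5,s7,s10,s11} on symbol x: members go to different blocks, giving {s0,s1,s3,s11} and {s5,s7,s10}.
Refine {s0,s1,s3,s11} on symbol x: members go to different blocks, giving {s1,s3,s11} and {s0}.
On input y, block {s1,s3,s11} splits into {s3,s11} and {s1}.
Stable partition: {s3,s11} | {s2,s4,s6} | {s5,s7,s10} | {s0} | {s1} — 5 equivalence classes.
The equivalence class containing s3 is {s3,s11}, of size 2.

2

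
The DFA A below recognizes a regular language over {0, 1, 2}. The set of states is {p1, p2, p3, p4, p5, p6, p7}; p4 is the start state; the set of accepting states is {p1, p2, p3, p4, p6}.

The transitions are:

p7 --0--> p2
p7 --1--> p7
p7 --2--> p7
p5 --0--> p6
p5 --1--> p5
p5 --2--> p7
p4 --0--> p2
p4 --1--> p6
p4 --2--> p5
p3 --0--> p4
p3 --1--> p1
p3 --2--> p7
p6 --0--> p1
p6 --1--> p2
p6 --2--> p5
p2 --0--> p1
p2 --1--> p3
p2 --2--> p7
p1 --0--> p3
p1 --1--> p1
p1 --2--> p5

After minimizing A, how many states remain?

Start with accepting vs non-accepting: {p1,p2,p3,p4,p6} | {p5,p7}.
The partition is now stable with 2 blocks: {p1,p2,p3,p4,p6} | {p5,p7}.

2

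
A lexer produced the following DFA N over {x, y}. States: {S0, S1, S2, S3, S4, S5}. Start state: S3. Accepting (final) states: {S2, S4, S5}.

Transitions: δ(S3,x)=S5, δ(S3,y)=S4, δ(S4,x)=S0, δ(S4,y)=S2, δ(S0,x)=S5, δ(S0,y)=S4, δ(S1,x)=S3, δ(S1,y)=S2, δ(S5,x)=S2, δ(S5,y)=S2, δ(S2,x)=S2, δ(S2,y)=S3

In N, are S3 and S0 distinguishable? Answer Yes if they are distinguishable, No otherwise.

Reachable states from the start: {S0,S2,S3,S4,S5}. Unreachable: {S1} — drop them.
P0 = {S2,S4,S5} | {S0,S3}.
On input x, block {S2,S4,S5} splits into {S2,S5} and {S4}.
On input y, block {S2,S5} splits into {S2} and {S5}.
No further refinement is possible. Final partition (4 blocks): {S2} | {S0,S3} | {S4} | {S5}.
S3 and S0 lie in the same block of the stable partition, so they are equivalent — no string distinguishes them.

No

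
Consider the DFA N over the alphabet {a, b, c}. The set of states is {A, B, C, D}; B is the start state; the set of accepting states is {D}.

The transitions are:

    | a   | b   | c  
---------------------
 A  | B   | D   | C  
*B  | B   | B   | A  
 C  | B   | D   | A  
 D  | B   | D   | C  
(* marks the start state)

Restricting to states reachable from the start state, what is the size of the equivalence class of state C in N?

All states are reachable from the start state.
Start with accepting vs non-accepting: {D} | {A,B,C}.
Split {A,B,C} by δ(·,b) → {A,C} and {B}.
Stable partition: {D} | {A,C} | {B} — 3 equivalence classes.
State C belongs to the block {A,C}, which has 2 states.

2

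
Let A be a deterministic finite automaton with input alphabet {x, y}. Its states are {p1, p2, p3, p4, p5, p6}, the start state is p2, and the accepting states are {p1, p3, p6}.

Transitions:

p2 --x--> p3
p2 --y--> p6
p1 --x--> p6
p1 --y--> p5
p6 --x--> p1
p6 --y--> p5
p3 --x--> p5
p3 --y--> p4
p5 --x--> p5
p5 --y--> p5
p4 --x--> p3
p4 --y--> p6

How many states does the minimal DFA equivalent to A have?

4

Start with accepting vs non-accepting: {p1,p3,p6} | {p2,p4,p5}.
On input x, block {p1,p3,p6} splits into {p1,p6} and {p3}.
Refine {p2,p4,p5} on symbol x: members go to different blocks, giving {p2,p4} and {p5}.
Stable partition: {p1,p6} | {p2,p4} | {p3} | {p5} — 4 equivalence classes.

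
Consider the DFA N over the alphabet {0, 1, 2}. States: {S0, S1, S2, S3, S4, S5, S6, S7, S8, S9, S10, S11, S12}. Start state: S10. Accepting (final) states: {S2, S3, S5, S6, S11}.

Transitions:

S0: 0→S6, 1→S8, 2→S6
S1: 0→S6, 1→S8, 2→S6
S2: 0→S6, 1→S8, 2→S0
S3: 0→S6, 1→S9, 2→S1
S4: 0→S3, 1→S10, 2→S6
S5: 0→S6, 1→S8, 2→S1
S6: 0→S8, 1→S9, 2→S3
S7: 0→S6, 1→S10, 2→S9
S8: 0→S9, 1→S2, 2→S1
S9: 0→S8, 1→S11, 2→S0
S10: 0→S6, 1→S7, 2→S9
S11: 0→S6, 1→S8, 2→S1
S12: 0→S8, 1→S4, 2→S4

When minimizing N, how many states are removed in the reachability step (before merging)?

Starting at S10 and following transitions, the reachable set is {S0, S1, S2, S3, S6, S7, S8, S9, S10, S11}. That leaves S4, S5, S12 unreachable — 3 in total.

3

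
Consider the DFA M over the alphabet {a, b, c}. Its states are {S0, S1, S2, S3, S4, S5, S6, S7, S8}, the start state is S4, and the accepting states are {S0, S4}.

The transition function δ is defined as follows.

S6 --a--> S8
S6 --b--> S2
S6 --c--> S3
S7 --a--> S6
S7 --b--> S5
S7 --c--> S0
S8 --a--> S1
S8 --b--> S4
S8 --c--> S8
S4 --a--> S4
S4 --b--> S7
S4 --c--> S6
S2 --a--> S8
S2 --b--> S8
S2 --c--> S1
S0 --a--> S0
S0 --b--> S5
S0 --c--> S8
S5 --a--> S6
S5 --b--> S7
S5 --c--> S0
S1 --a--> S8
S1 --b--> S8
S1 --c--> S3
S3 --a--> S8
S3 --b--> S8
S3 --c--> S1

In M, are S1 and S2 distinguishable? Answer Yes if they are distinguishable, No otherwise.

No

All states are reachable from the start state.
Start with accepting vs non-accepting: {S0,S4} | {S1,S2,S3,S5,S6,S7,S8}.
Refine {S1,S2,S3,S5,S6,S7,S8} on symbol b: members go to different blocks, giving {S1,S2,S3,S5,S6,S7} and {S8}.
Split {S0,S4} by δ(·,c) → {S0} and {S4}.
On input a, block {S1,S2,S3,S5,S6,S7} splits into {S1,S2,S3,S6} and {S5,S7}.
Refine {S1,S2,S3,S6} on symbol b: members go to different blocks, giving {S1,S2,S3} and {S6}.
The partition is now stable with 6 blocks: {S0} | {S1,S2,S3} | {S8} | {S4} | {S5,S7} | {S6}.
S1 and S2 lie in the same block of the stable partition, so they are equivalent — no string distinguishes them.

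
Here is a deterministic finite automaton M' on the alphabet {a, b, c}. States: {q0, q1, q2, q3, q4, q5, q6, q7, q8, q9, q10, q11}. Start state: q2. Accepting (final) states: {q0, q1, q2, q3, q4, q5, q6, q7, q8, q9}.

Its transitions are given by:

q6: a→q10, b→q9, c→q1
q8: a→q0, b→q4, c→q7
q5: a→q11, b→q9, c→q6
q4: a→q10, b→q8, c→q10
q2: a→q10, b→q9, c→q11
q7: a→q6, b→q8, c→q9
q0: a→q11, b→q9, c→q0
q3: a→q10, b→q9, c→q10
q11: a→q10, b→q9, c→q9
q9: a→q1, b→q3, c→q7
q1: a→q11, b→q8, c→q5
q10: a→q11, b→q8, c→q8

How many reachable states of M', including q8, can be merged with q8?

2

All states are reachable from the start state.
P0 = {q0,q1,q2,q3,q4,q5,q6,q7,q8,q9} | {q10,q11}.
Refine {q0,q1,q2,q3,q4,q5,q6,q7,q8,q9} on symbol a: members go to different blocks, giving {q0,q1,q2,q3,q4,q5,q6} and {q7,q8,q9}.
Split {q0,q1,q2,q3,q4,q5,q6} by δ(·,c) → {q0,q1,q5,q6} and {q2,q3,q4}.
Refine {q7,q8,q9} on symbol b: members go to different blocks, giving {q8,q9} and {q7}.
The partition is now stable with 5 blocks: {q0,q1,q5,q6} | {q10,q11} | {q8,q9} | {q2,q3,q4} | {q7}.
State q8 belongs to the block {q8,q9}, which has 2 states.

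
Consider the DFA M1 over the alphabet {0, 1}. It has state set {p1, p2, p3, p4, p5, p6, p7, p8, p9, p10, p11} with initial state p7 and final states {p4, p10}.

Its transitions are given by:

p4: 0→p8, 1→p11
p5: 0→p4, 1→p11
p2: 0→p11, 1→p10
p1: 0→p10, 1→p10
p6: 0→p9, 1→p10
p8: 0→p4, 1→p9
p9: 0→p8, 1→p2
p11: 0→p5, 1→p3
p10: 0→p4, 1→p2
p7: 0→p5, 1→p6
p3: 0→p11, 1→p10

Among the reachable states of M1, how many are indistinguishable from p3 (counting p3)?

3

States {p1} cannot be reached from the start state, so discard them.
Start with accepting vs non-accepting: {p4,p10} | {p2,p3,p5,p6,p7,p8,p9,p11}.
Refine {p4,p10} on symbol 0: members go to different blocks, giving {p4} and {p10}.
Refine {p2,p3,p5,p6,p7,p8,p9,p11} on symbol 0: members go to different blocks, giving {p2,p3,p6,p7,p9,p11} and {p5,p8}.
Refine {p2,p3,p6,p7,p9,p11} on symbol 0: members go to different blocks, giving {p2,p3,p6} and {p7,p9,p11}.
The partition is now stable with 5 blocks: {p4} | {p2,p3,p6} | {p10} | {p5,p8} | {p7,p9,p11}.
State p3 belongs to the block {p2,p3,p6}, which has 3 states.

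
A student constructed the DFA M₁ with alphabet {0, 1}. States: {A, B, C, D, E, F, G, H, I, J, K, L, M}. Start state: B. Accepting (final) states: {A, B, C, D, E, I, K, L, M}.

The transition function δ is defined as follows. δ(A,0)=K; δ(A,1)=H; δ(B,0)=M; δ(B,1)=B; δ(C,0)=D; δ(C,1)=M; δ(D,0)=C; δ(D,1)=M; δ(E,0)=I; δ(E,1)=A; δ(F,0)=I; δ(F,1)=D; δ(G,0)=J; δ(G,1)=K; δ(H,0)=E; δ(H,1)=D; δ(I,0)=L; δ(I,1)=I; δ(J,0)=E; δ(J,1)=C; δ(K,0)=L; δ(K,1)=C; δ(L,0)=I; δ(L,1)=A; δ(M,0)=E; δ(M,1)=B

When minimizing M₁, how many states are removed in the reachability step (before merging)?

Starting at B and following transitions, the reachable set is {A, B, C, D, E, H, I, K, L, M}. That leaves F, G, J unreachable — 3 in total.

3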